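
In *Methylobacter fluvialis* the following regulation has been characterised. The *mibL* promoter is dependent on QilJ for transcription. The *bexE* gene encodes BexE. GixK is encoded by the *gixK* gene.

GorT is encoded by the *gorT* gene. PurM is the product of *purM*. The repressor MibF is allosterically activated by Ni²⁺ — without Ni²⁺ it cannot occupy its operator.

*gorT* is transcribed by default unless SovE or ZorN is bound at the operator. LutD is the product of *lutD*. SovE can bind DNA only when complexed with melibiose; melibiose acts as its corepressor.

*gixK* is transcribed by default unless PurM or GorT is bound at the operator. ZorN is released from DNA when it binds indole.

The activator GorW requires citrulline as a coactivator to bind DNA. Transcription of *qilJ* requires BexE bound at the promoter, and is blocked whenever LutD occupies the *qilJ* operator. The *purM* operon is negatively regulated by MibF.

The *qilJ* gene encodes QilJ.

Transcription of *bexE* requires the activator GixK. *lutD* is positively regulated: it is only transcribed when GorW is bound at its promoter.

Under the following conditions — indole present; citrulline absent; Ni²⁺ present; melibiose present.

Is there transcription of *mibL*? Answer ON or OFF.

ON

Ni²⁺ is present, so MibF is active.
With repressor MibF bound, *purM* is not transcribed.
So PurM is not produced.
Melibiose is present, so SovE is active.
Indole is present, so ZorN is inactive.
With repressor SovE bound, *gorT* is not transcribed.
So GorT is not produced.
With no repressor bound, *gixK* is transcribed.
So GixK is produced and active.
No repressor is bound and GixK is active, so *bexE* is transcribed.
So BexE is produced and active.
Citrulline is absent, so GorW is inactive.
Required activator GorW is absent, so *lutD* is not transcribed.
So LutD is not produced.
No repressor is bound and BexE is active, so *qilJ* is transcribed.
So QilJ is produced and active.
No repressor is bound and QilJ is active, so *mibL* is transcribed.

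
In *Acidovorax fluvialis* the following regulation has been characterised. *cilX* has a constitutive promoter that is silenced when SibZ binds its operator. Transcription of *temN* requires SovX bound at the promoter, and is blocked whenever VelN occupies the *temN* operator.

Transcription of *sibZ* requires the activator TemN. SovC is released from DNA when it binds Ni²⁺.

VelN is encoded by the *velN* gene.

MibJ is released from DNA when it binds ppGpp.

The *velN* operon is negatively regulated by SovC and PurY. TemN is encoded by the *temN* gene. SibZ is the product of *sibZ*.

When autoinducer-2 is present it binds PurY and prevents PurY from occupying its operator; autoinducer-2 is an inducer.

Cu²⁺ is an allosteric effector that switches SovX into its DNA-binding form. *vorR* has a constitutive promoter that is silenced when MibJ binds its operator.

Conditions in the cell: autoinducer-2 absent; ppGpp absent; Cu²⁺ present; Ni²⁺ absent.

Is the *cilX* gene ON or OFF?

OFF

Ni²⁺ is absent, so SovC is active.
Autoinducer-2 is absent, so PurY is active.
With repressor SovC bound, *velN* is not transcribed.
So VelN is not produced.
Cu²⁺ is present, so SovX is active.
No repressor is bound and SovX is active, so *temN* is transcribed.
So TemN is produced and active.
No repressor is bound and TemN is active, so *sibZ* is transcribed.
So SibZ is produced and active.
With repressor SibZ bound, *cilX* is not transcribed.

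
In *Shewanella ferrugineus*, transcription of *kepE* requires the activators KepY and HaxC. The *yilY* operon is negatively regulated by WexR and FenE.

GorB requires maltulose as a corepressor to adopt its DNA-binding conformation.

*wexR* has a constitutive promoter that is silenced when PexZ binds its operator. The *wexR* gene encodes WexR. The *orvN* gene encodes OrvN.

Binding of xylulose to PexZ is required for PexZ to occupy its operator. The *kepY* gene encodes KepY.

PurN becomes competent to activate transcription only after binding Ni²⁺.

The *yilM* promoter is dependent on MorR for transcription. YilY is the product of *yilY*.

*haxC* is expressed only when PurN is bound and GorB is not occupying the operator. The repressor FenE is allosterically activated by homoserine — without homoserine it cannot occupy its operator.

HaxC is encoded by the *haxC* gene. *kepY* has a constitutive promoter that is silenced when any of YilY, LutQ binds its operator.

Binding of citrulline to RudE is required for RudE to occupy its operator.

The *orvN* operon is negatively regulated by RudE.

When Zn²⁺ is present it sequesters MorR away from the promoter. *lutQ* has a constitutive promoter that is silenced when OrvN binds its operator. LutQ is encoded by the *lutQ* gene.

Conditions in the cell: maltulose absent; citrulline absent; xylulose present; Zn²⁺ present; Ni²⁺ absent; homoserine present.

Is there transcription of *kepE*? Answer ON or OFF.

Xylulose is present, so PexZ is active.
With repressor PexZ bound, *wexR* is not transcribed.
So WexR is not produced.
Homoserine is present, so FenE is active.
With repressor FenE bound, *yilY* is not transcribed.
So YilY is not produced.
Citrulline is absent, so RudE is inactive.
With no repressor bound, *orvN* is transcribed.
So OrvN is produced and active.
With repressor OrvN bound, *lutQ* is not transcribed.
So LutQ is not produced.
With no repressor bound, *kepY* is transcribed.
So KepY is produced and active.
Ni²⁺ is absent, so PurN is inactive.
Maltulose is absent, so GorB is inactive.
Required activator PurN is absent, so *haxC* is not transcribed.
So HaxC is not produced.
Required activator HaxC is absent, so *kepE* is not transcribed.

OFF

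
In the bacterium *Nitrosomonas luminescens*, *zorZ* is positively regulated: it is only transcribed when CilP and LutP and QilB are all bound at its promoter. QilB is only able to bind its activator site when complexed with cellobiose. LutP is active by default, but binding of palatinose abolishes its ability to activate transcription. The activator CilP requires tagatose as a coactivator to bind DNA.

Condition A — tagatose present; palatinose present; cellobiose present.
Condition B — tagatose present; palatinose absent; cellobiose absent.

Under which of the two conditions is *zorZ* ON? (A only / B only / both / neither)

neither

Condition A:
Tagatose is present, so CilP is active.
Palatinose is present, so LutP is inactive.
Cellobiose is present, so QilB is active.
Required activator LutP is absent, so *zorZ* is not transcribed.
→ *zorZ* is OFF in A.
Condition B:
Tagatose is present, so CilP is active.
Palatinose is absent, so LutP is active.
Cellobiose is absent, so QilB is inactive.
Required activator QilB is absent, so *zorZ* is not transcribed.
→ *zorZ* is OFF in B.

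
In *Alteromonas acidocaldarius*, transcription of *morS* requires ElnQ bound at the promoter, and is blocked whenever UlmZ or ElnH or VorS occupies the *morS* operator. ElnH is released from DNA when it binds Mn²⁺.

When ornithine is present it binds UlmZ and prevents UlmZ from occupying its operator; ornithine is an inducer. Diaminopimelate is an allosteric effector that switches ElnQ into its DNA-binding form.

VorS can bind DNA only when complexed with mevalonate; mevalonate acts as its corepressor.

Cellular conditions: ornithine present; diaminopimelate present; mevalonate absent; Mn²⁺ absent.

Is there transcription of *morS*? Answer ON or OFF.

Diaminopimelate is present, so ElnQ is active.
Ornithine is present, so UlmZ is inactive.
Mn²⁺ is absent, so ElnH is active.
Mevalonate is absent, so VorS is inactive.
With repressor ElnH bound, *morS* is not transcribed.

OFF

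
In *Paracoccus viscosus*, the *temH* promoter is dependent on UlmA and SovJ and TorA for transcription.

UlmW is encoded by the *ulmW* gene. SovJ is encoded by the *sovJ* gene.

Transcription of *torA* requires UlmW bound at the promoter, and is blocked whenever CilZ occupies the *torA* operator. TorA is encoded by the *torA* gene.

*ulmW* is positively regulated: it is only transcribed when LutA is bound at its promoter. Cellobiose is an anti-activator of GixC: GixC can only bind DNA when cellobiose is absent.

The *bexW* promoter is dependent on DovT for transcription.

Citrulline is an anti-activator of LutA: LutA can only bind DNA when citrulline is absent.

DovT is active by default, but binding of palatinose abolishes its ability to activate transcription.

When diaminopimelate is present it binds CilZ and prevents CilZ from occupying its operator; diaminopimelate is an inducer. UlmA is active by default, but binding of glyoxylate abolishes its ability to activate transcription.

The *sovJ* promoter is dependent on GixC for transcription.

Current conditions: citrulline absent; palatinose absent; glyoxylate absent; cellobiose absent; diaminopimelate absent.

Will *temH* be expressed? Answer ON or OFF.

Glyoxylate is absent, so UlmA is active.
Cellobiose is absent, so GixC is active.
No repressor is bound and GixC is active, so *sovJ* is transcribed.
So SovJ is produced and active.
Citrulline is absent, so LutA is active.
No repressor is bound and LutA is active, so *ulmW* is transcribed.
So UlmW is produced and active.
Diaminopimelate is absent, so CilZ is active.
With repressor CilZ bound, *torA* is not transcribed.
So TorA is not produced.
Required activator TorA is absent, so *temH* is not transcribed.

OFF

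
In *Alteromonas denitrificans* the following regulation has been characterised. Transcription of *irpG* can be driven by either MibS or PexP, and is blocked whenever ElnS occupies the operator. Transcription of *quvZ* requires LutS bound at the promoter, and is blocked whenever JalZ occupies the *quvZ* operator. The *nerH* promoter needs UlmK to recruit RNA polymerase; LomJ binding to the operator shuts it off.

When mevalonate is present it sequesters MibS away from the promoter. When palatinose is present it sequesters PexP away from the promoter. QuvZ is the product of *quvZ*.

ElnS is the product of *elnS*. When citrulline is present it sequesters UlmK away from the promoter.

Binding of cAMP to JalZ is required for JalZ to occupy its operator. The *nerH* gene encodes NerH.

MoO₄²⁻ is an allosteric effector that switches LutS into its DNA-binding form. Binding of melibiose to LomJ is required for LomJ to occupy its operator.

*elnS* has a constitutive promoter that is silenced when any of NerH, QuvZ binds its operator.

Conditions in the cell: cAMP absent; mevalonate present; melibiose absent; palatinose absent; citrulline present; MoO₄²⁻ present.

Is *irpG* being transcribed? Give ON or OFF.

ON

Mevalonate is present, so MibS is inactive.
Palatinose is absent, so PexP is active.
Citrulline is present, so UlmK is inactive.
Melibiose is absent, so LomJ is inactive.
Required activator UlmK is absent, so *nerH* is not transcribed.
So NerH is not produced.
cAMP is absent, so JalZ is inactive.
MoO₄²⁻ is present, so LutS is active.
No repressor is bound and LutS is active, so *quvZ* is transcribed.
So QuvZ is produced and active.
With repressor QuvZ bound, *elnS* is not transcribed.
So ElnS is not produced.
Activator PexP is present, so *irpG* is transcribed.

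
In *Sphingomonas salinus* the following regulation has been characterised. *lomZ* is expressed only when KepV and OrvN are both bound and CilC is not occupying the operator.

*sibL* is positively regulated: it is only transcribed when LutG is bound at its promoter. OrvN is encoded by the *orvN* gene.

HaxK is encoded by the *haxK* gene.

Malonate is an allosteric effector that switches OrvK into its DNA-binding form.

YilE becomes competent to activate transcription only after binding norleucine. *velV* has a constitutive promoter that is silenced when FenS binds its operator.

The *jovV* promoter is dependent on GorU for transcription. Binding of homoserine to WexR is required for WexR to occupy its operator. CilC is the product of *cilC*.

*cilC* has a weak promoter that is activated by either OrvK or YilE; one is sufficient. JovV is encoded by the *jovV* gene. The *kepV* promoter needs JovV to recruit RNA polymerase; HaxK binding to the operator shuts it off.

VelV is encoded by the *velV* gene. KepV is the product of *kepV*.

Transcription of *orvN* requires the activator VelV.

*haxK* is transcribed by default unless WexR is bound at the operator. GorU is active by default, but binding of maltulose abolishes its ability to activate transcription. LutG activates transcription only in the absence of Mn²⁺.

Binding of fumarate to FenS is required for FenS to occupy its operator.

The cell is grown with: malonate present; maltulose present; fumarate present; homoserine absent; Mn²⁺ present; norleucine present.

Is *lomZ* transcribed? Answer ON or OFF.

Maltulose is present, so GorU is inactive.
Required activator GorU is absent, so *jovV* is not transcribed.
So JovV is not produced.
Homoserine is absent, so WexR is inactive.
With no repressor bound, *haxK* is transcribed.
So HaxK is produced and active.
With repressor HaxK bound, *kepV* is not transcribed.
So KepV is not produced.
Fumarate is present, so FenS is active.
With repressor FenS bound, *velV* is not transcribed.
So VelV is not produced.
Required activator VelV is absent, so *orvN* is not transcribed.
So OrvN is not produced.
Malonate is present, so OrvK is active.
Norleucine is present, so YilE is active.
Activator OrvK is present, so *cilC* is transcribed.
So CilC is produced and active.
With repressor CilC bound, *lomZ* is not transcribed.

OFF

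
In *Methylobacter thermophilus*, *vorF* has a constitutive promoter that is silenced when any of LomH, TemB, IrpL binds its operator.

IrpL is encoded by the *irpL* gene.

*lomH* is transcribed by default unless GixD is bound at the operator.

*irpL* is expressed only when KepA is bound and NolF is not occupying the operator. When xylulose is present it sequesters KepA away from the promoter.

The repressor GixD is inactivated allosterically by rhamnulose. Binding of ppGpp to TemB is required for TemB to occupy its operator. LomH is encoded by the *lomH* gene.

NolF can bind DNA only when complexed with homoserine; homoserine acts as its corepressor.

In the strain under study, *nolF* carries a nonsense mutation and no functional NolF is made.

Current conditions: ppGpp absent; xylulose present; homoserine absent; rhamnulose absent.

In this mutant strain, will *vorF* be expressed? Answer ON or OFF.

ON

Rhamnulose is absent, so GixD is active.
With repressor GixD bound, *lomH* is not transcribed.
So LomH is not produced.
ppGpp is absent, so TemB is inactive.
Xylulose is present, so KepA is inactive.
NolF is non-functional in this strain, so it has no effect.
Required activator KepA is absent, so *irpL* is not transcribed.
So IrpL is not produced.
With no repressor bound, *vorF* is transcribed.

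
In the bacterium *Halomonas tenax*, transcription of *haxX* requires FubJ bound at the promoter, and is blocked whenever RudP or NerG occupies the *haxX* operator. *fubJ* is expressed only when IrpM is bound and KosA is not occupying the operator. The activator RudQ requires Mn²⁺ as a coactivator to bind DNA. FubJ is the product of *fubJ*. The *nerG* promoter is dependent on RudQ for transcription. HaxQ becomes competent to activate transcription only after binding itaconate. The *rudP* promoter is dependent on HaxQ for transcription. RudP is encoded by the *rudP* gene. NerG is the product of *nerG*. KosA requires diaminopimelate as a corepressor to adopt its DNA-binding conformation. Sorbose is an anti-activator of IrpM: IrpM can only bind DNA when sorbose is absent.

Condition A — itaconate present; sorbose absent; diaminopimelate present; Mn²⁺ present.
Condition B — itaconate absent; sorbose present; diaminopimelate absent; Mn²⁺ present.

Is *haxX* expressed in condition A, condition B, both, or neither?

neither

Condition A:
Itaconate is present, so HaxQ is active.
No repressor is bound and HaxQ is active, so *rudP* is transcribed.
So RudP is produced and active.
Sorbose is absent, so IrpM is active.
Diaminopimelate is present, so KosA is active.
With repressor KosA bound, *fubJ* is not transcribed.
So FubJ is not produced.
Mn²⁺ is present, so RudQ is active.
No repressor is bound and RudQ is active, so *nerG* is transcribed.
So NerG is produced and active.
With repressor RudP bound, *haxX* is not transcribed.
→ *haxX* is OFF in A.
Condition B:
Itaconate is absent, so HaxQ is inactive.
Required activator HaxQ is absent, so *rudP* is not transcribed.
So RudP is not produced.
Sorbose is present, so IrpM is inactive.
Diaminopimelate is absent, so KosA is inactive.
Required activator IrpM is absent, so *fubJ* is not transcribed.
So FubJ is not produced.
Mn²⁺ is present, so RudQ is active.
No repressor is bound and RudQ is active, so *nerG* is transcribed.
So NerG is produced and active.
With repressor NerG bound, *haxX* is not transcribed.
→ *haxX* is OFF in B.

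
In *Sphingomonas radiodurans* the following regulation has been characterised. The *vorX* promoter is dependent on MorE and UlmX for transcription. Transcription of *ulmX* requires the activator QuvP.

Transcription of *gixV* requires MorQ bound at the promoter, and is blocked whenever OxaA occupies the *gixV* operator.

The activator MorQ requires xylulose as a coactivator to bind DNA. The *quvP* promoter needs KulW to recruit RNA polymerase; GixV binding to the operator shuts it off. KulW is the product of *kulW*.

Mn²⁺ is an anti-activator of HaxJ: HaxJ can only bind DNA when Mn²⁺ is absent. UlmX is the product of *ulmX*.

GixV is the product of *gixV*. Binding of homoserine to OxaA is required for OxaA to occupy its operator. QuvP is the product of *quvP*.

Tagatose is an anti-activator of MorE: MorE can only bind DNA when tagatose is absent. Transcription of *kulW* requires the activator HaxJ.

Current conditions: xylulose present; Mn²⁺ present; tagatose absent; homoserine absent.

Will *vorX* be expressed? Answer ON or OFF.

Tagatose is absent, so MorE is active.
Homoserine is absent, so OxaA is inactive.
Xylulose is present, so MorQ is active.
No repressor is bound and MorQ is active, so *gixV* is transcribed.
So GixV is produced and active.
Mn²⁺ is present, so HaxJ is inactive.
Required activator HaxJ is absent, so *kulW* is not transcribed.
So KulW is not produced.
With repressor GixV bound, *quvP* is not transcribed.
So QuvP is not produced.
Required activator QuvP is absent, so *ulmX* is not transcribed.
So UlmX is not produced.
Required activator UlmX is absent, so *vorX* is not transcribed.

OFF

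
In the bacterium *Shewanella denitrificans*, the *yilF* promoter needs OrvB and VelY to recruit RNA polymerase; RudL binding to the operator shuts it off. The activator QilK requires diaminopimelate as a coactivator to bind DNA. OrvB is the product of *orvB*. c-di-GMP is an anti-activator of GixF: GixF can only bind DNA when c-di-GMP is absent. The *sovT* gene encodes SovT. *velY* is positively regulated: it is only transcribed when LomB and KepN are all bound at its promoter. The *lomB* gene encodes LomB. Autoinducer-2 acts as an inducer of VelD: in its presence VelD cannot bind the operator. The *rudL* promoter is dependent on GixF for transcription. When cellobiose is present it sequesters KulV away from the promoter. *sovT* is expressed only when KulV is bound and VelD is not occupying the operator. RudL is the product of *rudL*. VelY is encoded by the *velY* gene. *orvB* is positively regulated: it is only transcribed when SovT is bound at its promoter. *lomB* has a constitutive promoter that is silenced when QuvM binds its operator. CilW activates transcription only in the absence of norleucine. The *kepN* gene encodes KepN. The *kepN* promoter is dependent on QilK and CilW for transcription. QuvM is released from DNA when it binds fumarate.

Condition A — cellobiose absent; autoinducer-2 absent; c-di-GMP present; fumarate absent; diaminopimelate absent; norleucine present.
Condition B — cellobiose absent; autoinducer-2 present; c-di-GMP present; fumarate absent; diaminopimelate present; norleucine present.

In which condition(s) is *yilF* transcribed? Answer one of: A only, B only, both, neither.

neither

Condition A:
Cellobiose is absent, so KulV is active.
Autoinducer-2 is absent, so VelD is active.
With repressor VelD bound, *sovT* is not transcribed.
So SovT is not produced.
Required activator SovT is absent, so *orvB* is not transcribed.
So OrvB is not produced.
c-di-GMP is present, so GixF is inactive.
Required activator GixF is absent, so *rudL* is not transcribed.
So RudL is not produced.
Fumarate is absent, so QuvM is active.
With repressor QuvM bound, *lomB* is not transcribed.
So LomB is not produced.
Diaminopimelate is absent, so QilK is inactive.
Norleucine is present, so CilW is inactive.
Required activator QilK is absent, so *kepN* is not transcribed.
So KepN is not produced.
Required activator LomB is absent, so *velY* is not transcribed.
So VelY is not produced.
Required activator OrvB is absent, so *yilF* is not transcribed.
→ *yilF* is OFF in A.
Condition B:
Cellobiose is absent, so KulV is active.
Autoinducer-2 is present, so VelD is inactive.
No repressor is bound and KulV is active, so *sovT* is transcribed.
So SovT is produced and active.
No repressor is bound and SovT is active, so *orvB* is transcribed.
So OrvB is produced and active.
c-di-GMP is present, so GixF is inactive.
Required activator GixF is absent, so *rudL* is not transcribed.
So RudL is not produced.
Fumarate is absent, so QuvM is active.
With repressor QuvM bound, *lomB* is not transcribed.
So LomB is not produced.
Diaminopimelate is present, so QilK is active.
Norleucine is present, so CilW is inactive.
Required activator CilW is absent, so *kepN* is not transcribed.
So KepN is not produced.
Required activator LomB is absent, so *velY* is not transcribed.
So VelY is not produced.
Required activator VelY is absent, so *yilF* is not transcribed.
→ *yilF* is OFF in B.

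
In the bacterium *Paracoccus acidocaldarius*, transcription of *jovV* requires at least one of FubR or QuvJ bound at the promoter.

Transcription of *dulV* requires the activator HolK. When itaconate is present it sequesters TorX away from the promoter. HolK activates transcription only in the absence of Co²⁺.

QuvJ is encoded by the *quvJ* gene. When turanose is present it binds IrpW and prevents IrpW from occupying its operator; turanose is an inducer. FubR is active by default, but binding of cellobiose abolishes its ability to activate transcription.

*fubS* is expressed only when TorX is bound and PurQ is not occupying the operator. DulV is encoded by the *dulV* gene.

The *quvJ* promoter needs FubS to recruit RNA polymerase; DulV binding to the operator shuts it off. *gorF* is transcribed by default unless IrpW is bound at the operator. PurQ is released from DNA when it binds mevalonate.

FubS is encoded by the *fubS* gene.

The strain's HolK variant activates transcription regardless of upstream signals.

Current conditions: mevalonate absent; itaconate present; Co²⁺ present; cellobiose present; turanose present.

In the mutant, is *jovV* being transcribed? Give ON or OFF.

OFF

Cellobiose is present, so FubR is inactive.
HolK is constitutively active in this strain.
No repressor is bound and HolK is active, so *dulV* is transcribed.
So DulV is produced and active.
Itaconate is present, so TorX is inactive.
Mevalonate is absent, so PurQ is active.
With repressor PurQ bound, *fubS* is not transcribed.
So FubS is not produced.
With repressor DulV bound, *quvJ* is not transcribed.
So QuvJ is not produced.
No activator is available at the *jovV* promoter, so *jovV* is not transcribed.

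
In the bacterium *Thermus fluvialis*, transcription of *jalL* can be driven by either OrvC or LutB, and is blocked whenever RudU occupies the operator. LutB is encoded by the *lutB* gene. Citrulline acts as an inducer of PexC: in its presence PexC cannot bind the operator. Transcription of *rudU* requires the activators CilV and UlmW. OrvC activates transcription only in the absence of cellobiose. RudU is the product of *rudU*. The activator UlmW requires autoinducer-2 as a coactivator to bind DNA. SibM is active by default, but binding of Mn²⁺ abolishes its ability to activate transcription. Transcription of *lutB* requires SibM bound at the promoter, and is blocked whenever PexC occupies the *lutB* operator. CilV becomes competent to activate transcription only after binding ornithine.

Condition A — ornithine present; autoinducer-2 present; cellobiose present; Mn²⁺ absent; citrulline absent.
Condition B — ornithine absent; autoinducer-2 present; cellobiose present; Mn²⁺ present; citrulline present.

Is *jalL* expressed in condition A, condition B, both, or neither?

neither

Condition A:
Ornithine is present, so CilV is active.
Autoinducer-2 is present, so UlmW is active.
No repressor is bound and CilV and UlmW are active, so *rudU* is transcribed.
So RudU is produced and active.
Cellobiose is present, so OrvC is inactive.
Mn²⁺ is absent, so SibM is active.
Citrulline is absent, so PexC is active.
With repressor PexC bound, *lutB* is not transcribed.
So LutB is not produced.
With repressor RudU bound, *jalL* is not transcribed.
→ *jalL* is OFF in A.
Condition B:
Ornithine is absent, so CilV is inactive.
Autoinducer-2 is present, so UlmW is active.
Required activator CilV is absent, so *rudU* is not transcribed.
So RudU is not produced.
Cellobiose is present, so OrvC is inactive.
Mn²⁺ is present, so SibM is inactive.
Citrulline is present, so PexC is inactive.
Required activator SibM is absent, so *lutB* is not transcribed.
So LutB is not produced.
No activator is available at the *jalL* promoter, so *jalL* is not transcribed.
→ *jalL* is OFF in B.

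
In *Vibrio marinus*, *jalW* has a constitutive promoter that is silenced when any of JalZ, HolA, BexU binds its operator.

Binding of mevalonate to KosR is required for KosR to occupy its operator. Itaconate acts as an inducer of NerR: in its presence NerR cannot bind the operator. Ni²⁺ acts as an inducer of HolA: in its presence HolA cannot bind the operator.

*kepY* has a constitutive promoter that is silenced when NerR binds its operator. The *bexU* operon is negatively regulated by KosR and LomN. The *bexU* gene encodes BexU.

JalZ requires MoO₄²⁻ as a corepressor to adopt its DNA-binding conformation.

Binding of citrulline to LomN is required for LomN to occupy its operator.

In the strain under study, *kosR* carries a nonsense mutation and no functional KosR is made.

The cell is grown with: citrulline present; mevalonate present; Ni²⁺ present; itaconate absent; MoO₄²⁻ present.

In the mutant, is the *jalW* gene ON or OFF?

MoO₄²⁻ is present, so JalZ is active.
Ni²⁺ is present, so HolA is inactive.
KosR is non-functional in this strain, so it has no effect.
Citrulline is present, so LomN is active.
With repressor LomN bound, *bexU* is not transcribed.
So BexU is not produced.
With repressor JalZ bound, *jalW* is not transcribed.

OFF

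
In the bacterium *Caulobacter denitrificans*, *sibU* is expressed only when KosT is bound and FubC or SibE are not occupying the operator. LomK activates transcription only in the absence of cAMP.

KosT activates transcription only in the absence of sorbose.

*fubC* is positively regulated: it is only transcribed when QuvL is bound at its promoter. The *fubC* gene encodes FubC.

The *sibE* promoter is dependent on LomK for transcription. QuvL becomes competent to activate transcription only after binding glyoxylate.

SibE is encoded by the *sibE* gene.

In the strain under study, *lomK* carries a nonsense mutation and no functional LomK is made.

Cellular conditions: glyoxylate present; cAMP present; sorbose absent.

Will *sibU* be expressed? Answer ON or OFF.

Glyoxylate is present, so QuvL is active.
No repressor is bound and QuvL is active, so *fubC* is transcribed.
So FubC is produced and active.
Sorbose is absent, so KosT is active.
LomK is non-functional in this strain, so it has no effect.
Required activator LomK is absent, so *sibE* is not transcribed.
So SibE is not produced.
With repressor FubC bound, *sibU* is not transcribed.

OFF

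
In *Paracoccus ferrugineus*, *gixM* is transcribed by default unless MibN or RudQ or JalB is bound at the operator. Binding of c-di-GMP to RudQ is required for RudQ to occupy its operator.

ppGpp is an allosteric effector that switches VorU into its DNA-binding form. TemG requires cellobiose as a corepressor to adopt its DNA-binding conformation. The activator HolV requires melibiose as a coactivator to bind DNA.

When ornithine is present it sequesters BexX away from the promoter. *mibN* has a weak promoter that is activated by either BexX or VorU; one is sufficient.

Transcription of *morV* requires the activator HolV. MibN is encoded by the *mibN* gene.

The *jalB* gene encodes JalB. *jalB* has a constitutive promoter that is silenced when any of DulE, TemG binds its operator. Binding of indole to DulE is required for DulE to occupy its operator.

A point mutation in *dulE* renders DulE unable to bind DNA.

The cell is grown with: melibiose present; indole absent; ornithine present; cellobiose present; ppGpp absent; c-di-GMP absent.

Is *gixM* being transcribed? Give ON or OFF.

Ornithine is present, so BexX is inactive.
ppGpp is absent, so VorU is inactive.
No activator is available at the *mibN* promoter, so *mibN* is not transcribed.
So MibN is not produced.
c-di-GMP is absent, so RudQ is inactive.
DulE is non-functional in this strain, so it has no effect.
Cellobiose is present, so TemG is active.
With repressor TemG bound, *jalB* is not transcribed.
So JalB is not produced.
With no repressor bound, *gixM* is transcribed.

ON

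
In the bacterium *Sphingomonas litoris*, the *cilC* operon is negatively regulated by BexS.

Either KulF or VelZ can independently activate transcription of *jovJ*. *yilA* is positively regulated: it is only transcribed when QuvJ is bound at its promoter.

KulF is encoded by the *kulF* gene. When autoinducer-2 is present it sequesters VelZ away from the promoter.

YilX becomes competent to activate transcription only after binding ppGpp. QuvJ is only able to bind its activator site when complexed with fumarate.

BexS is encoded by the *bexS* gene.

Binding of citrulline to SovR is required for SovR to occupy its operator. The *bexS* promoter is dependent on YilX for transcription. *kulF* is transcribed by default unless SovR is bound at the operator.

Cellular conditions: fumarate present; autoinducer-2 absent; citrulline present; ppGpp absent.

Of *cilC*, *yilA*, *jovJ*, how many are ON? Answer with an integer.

ppGpp is absent, so YilX is inactive.
Required activator YilX is absent, so *bexS* is not transcribed.
So BexS is not produced.
With no repressor bound, *cilC* is transcribed.
→ *cilC* is ON.
Fumarate is present, so QuvJ is active.
No repressor is bound and QuvJ is active, so *yilA* is transcribed.
→ *yilA* is ON.
Citrulline is present, so SovR is active.
With repressor SovR bound, *kulF* is not transcribed.
So KulF is not produced.
Autoinducer-2 is absent, so VelZ is active.
Activator VelZ is present, so *jovJ* is transcribed.
→ *jovJ* is ON.
3 of the 3 genes are transcribed.

3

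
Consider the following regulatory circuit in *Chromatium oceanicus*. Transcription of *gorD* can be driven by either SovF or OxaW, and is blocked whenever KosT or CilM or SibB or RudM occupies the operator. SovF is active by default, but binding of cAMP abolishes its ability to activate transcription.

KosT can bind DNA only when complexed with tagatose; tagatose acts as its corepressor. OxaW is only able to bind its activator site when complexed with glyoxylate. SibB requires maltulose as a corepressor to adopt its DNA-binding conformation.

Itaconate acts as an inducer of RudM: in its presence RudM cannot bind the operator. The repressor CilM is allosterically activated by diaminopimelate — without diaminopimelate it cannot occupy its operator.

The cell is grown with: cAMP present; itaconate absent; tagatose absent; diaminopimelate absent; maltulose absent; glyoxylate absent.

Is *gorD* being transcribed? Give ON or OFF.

Tagatose is absent, so KosT is inactive.
cAMP is present, so SovF is inactive.
Diaminopimelate is absent, so CilM is inactive.
Glyoxylate is absent, so OxaW is inactive.
Maltulose is absent, so SibB is inactive.
Itaconate is absent, so RudM is active.
With repressor RudM bound, *gorD* is not transcribed.

OFF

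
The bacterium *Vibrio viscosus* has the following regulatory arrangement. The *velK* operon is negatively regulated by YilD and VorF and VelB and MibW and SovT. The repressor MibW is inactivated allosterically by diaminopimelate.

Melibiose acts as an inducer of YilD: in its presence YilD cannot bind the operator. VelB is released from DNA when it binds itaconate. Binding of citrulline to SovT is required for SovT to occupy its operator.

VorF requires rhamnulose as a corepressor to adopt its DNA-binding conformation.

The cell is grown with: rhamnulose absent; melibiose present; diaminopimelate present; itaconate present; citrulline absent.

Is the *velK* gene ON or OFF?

ON

Melibiose is present, so YilD is inactive.
Rhamnulose is absent, so VorF is inactive.
Itaconate is present, so VelB is inactive.
Diaminopimelate is present, so MibW is inactive.
Citrulline is absent, so SovT is inactive.
With no repressor bound, *velK* is transcribed.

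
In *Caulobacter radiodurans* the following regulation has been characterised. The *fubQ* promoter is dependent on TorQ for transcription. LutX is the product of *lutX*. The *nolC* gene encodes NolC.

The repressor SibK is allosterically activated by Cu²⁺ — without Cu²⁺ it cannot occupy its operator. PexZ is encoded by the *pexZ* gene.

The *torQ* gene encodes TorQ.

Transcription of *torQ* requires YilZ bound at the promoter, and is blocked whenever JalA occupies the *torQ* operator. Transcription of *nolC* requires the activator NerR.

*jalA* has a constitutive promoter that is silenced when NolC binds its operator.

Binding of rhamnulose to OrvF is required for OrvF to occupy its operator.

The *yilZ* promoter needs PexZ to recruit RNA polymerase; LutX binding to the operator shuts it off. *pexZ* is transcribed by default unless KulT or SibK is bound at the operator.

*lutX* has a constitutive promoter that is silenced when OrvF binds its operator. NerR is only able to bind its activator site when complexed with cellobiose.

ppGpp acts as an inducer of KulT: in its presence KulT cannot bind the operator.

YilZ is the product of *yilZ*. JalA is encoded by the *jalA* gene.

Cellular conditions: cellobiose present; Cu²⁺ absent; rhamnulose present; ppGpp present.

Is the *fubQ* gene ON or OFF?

Rhamnulose is present, so OrvF is active.
With repressor OrvF bound, *lutX* is not transcribed.
So LutX is not produced.
ppGpp is present, so KulT is inactive.
Cu²⁺ is absent, so SibK is inactive.
With no repressor bound, *pexZ* is transcribed.
So PexZ is produced and active.
No repressor is bound and PexZ is active, so *yilZ* is transcribed.
So YilZ is produced and active.
Cellobiose is present, so NerR is active.
No repressor is bound and NerR is active, so *nolC* is transcribed.
So NolC is produced and active.
With repressor NolC bound, *jalA* is not transcribed.
So JalA is not produced.
No repressor is bound and YilZ is active, so *torQ* is transcribed.
So TorQ is produced and active.
No repressor is bound and TorQ is active, so *fubQ* is transcribed.

ON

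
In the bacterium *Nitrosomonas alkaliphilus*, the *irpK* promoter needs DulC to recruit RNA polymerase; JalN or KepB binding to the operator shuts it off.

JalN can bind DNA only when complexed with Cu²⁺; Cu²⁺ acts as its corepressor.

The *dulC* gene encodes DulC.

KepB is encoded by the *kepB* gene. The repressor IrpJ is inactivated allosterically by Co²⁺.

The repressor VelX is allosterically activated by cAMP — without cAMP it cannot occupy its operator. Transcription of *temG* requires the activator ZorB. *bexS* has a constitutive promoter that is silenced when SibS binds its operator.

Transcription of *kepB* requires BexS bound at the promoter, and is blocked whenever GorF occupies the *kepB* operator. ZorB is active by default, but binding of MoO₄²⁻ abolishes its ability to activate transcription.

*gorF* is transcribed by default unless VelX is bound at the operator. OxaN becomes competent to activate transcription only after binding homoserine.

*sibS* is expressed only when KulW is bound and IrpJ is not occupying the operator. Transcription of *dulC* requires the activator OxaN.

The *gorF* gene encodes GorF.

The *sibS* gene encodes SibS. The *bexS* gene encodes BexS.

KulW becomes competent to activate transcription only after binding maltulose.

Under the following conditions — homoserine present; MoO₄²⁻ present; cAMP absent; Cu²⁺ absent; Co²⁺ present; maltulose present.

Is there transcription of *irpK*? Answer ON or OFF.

ON

Homoserine is present, so OxaN is active.
No repressor is bound and OxaN is active, so *dulC* is transcribed.
So DulC is produced and active.
Cu²⁺ is absent, so JalN is inactive.
cAMP is absent, so VelX is inactive.
With no repressor bound, *gorF* is transcribed.
So GorF is produced and active.
Co²⁺ is present, so IrpJ is inactive.
Maltulose is present, so KulW is active.
No repressor is bound and KulW is active, so *sibS* is transcribed.
So SibS is produced and active.
With repressor SibS bound, *bexS* is not transcribed.
So BexS is not produced.
With repressor GorF bound, *kepB* is not transcribed.
So KepB is not produced.
No repressor is bound and DulC is active, so *irpK* is transcribed.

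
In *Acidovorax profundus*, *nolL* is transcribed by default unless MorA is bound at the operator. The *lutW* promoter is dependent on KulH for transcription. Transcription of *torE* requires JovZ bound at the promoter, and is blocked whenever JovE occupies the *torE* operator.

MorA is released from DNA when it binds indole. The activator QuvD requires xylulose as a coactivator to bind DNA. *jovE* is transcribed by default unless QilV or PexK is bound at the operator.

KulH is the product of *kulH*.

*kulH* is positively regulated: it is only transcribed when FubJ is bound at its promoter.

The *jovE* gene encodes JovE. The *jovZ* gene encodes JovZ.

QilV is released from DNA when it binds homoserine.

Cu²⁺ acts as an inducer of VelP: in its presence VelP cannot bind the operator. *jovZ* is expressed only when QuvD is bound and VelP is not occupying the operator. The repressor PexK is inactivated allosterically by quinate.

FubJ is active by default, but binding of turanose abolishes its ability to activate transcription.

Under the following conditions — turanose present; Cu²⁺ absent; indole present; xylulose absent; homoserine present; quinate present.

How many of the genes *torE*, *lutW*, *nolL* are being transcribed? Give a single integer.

1

Homoserine is present, so QilV is inactive.
Quinate is present, so PexK is inactive.
With no repressor bound, *jovE* is transcribed.
So JovE is produced and active.
Xylulose is absent, so QuvD is inactive.
Cu²⁺ is absent, so VelP is active.
With repressor VelP bound, *jovZ* is not transcribed.
So JovZ is not produced.
With repressor JovE bound, *torE* is not transcribed.
→ *torE* is OFF.
Turanose is present, so FubJ is inactive.
Required activator FubJ is absent, so *kulH* is not transcribed.
So KulH is not produced.
Required activator KulH is absent, so *lutW* is not transcribed.
→ *lutW* is OFF.
Indole is present, so MorA is inactive.
With no repressor bound, *nolL* is transcribed.
→ *nolL* is ON.
1 of the 3 genes is transcribed.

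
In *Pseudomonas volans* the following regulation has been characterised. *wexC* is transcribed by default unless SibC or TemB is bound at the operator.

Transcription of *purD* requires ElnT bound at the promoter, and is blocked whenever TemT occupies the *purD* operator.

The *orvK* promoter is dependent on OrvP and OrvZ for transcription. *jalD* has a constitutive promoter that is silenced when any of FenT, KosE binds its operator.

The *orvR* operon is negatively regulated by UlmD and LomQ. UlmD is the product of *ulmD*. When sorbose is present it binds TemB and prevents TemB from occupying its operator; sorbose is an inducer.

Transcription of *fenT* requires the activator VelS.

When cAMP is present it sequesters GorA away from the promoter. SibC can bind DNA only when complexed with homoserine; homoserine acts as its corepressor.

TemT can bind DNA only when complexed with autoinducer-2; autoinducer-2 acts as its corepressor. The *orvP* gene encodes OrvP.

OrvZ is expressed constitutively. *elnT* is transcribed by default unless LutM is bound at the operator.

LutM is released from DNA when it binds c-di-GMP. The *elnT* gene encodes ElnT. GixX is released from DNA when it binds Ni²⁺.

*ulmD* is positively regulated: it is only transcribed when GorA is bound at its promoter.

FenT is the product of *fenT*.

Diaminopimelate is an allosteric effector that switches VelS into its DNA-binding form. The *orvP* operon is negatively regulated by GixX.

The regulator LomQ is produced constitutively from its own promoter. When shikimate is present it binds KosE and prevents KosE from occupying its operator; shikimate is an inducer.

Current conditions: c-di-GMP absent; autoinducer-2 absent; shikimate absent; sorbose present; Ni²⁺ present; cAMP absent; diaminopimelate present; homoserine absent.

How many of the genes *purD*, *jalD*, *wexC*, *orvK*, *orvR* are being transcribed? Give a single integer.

2

c-di-GMP is absent, so LutM is active.
With repressor LutM bound, *elnT* is not transcribed.
So ElnT is not produced.
Autoinducer-2 is absent, so TemT is inactive.
Required activator ElnT is absent, so *purD* is not transcribed.
→ *purD* is OFF.
Diaminopimelate is present, so VelS is active.
No repressor is bound and VelS is active, so *fenT* is transcribed.
So FenT is produced and active.
Shikimate is absent, so KosE is active.
With repressor FenT bound, *jalD* is not transcribed.
→ *jalD* is OFF.
Homoserine is absent, so SibC is inactive.
Sorbose is present, so TemB is inactive.
With no repressor bound, *wexC* is transcribed.
→ *wexC* is ON.
Ni²⁺ is present, so GixX is inactive.
With no repressor bound, *orvP* is transcribed.
So OrvP is produced and active.
OrvZ is produced constitutively and is active.
No repressor is bound and OrvP and OrvZ are active, so *orvK* is transcribed.
→ *orvK* is ON.
cAMP is absent, so GorA is active.
No repressor is bound and GorA is active, so *ulmD* is transcribed.
So UlmD is produced and active.
LomQ is produced constitutively and is active.
With repressor UlmD bound, *orvR* is not transcribed.
→ *orvR* is OFF.
2 of the 5 genes are transcribed.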